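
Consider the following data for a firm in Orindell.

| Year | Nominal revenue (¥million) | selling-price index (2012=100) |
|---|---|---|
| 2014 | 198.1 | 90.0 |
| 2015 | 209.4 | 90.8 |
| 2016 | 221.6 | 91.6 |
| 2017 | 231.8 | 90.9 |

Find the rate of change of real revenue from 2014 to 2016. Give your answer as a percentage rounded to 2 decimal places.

9.91%

Real revenue 2014 = 198.1/0.900 = 220.11.
Real revenue 2016 = 221.6/0.916 = 241.92.
Change = 241.92/220.11 − 1 = 0.0991.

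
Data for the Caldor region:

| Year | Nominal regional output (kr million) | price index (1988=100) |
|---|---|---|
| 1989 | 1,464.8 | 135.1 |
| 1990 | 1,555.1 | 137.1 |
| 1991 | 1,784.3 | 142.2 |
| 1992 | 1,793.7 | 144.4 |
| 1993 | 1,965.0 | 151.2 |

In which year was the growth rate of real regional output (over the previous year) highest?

1991

1990: real = 1555.1/1.371 = 1134.28; growth vs 1989 (1084.23) = 4.62%.
1991: real = 1784.3/1.422 = 1254.78; growth vs 1990 (1134.28) = 10.62%.
1992: real = 1793.7/1.444 = 1242.17; growth vs 1991 (1254.78) = -1.00%.
1993: real = 1965.0/1.512 = 1299.60; growth vs 1992 (1242.17) = 4.62%.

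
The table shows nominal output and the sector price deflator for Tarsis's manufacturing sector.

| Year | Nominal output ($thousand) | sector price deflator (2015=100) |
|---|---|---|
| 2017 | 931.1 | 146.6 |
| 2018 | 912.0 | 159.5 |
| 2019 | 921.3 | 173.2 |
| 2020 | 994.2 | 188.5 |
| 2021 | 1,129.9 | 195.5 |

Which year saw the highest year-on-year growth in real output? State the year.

2021

2018: real = 912.0/1.595 = 571.79; growth vs 2017 (635.13) = -9.97%.
2019: real = 921.3/1.732 = 531.93; growth vs 2018 (571.79) = -6.97%.
2020: real = 994.2/1.885 = 527.43; growth vs 2019 (531.93) = -0.85%.
2021: real = 1129.9/1.955 = 577.95; growth vs 2020 (527.43) = 9.58%.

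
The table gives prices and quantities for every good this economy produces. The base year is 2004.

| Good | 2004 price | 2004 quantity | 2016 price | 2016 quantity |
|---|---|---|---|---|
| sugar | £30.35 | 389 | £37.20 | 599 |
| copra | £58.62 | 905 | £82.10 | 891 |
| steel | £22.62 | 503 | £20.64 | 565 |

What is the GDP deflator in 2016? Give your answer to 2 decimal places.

Nominal GDP 2016 = 37.20·599 + 82.10·891 + 20.64·565 = 107095.50.
Real GDP 2016 (at 2004 prices) = 30.35·599 + 58.62·891 + 22.62·565 = 83190.37.
Deflator = Nominal/Real × 100 = 107095.50/83190.37 × 100 = 128.735.

128.74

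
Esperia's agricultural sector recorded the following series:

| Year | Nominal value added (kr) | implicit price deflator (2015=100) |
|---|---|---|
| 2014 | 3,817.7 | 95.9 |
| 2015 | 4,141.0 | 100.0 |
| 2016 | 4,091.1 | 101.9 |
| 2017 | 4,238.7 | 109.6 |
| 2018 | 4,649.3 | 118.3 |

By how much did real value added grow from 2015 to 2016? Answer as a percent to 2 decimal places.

Real value added 2015 = 4141.0/1.000 = 4141.00.
Real value added 2016 = 4091.1/1.019 = 4014.82.
Change = 4014.82/4141.00 − 1 = -0.0305.

-3.05%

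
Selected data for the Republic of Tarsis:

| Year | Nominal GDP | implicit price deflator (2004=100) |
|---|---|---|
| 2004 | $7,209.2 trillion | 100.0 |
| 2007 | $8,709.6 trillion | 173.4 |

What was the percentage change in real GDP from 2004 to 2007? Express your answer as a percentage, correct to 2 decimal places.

-30.33%

Real GDP 2004 = 7209.2 / 1.000 = 7209.20.
Real GDP 2007 = 8709.6 / 1.734 = 5022.84.
Real growth = 5022.84 / 7209.20 − 1 = -0.3033.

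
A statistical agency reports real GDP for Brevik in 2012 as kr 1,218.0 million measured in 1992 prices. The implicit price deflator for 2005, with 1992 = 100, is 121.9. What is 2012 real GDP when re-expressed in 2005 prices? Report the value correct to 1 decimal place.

kr 1,484.7 million

Real GDP in 2005 prices = Real GDP in 1992 prices × (P_2005/P_1992) = 1218.0 × 1.219 = 1484.74.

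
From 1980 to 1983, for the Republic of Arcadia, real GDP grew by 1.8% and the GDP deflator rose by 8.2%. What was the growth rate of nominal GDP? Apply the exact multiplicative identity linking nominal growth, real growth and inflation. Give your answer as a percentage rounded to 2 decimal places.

10.15%

(1 + g_nom) = (1 + g_real)(1 + π) = 1.0180 × 1.0820 = 1.10148.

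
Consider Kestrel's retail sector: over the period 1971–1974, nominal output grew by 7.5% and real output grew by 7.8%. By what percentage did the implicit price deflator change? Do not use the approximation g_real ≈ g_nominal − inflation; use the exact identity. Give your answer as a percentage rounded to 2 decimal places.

-0.28%

(1 + g_nom) = (1 + g_real)(1 + π), so π = 1.0750 / 1.0780 − 1 = -0.00278.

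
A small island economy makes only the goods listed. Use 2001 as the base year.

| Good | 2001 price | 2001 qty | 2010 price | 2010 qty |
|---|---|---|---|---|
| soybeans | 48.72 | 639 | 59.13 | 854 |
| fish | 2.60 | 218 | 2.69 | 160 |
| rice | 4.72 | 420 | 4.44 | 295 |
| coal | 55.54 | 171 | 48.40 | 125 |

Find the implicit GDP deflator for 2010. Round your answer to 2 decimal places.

Nominal GDP 2010 = 59.13·854 + 2.69·160 + 4.44·295 + 48.40·125 = 58287.22.
Real GDP 2010 (at 2001 prices) = 48.72·854 + 2.60·160 + 4.72·295 + 55.54·125 = 50357.78.
Deflator = Nominal/Real × 100 = 58287.22/50357.78 × 100 = 115.746.

115.75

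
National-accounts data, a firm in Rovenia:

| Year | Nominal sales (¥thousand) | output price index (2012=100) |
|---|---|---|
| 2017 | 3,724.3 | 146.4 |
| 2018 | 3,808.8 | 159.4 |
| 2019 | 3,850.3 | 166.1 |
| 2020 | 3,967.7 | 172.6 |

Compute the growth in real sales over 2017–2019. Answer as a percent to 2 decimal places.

-8.88%

Real sales 2017 = 3724.3/1.464 = 2543.92.
Real sales 2019 = 3850.3/1.661 = 2318.06.
Change = 2318.06/2543.92 − 1 = -0.0888.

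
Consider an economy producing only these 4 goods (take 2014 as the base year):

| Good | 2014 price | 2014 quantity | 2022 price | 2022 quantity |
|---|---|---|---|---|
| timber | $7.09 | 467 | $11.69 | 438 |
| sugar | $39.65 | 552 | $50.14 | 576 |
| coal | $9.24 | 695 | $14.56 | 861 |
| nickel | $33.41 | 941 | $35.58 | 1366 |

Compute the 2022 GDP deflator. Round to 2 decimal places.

119.62

Nominal GDP 2022 = 11.69·438 + 50.14·576 + 14.56·861 + 35.58·1366 = 95139.30.
Real GDP 2022 (at 2014 prices) = 7.09·438 + 39.65·576 + 9.24·861 + 33.41·1366 = 79537.52.
Deflator = Nominal/Real × 100 = 95139.30/79537.52 × 100 = 119.616.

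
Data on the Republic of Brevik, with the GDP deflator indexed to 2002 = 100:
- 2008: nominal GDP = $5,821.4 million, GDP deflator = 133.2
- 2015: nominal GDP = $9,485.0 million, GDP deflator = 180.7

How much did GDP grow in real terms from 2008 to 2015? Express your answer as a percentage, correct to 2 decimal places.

Deflate each year: 2008 → 5821.4/1.332 = 4370.42; 2015 → 9485.0/1.807 = 5249.03.
So real GDP changed by 5249.03/4370.42 − 1 = 0.2010, i.e. 20.10%.

20.10%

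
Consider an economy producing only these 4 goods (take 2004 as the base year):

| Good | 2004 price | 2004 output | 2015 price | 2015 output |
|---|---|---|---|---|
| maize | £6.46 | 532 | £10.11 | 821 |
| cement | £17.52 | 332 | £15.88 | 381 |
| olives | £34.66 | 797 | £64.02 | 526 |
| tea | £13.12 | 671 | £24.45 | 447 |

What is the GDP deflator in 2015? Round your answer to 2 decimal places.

163.42

Nominal GDP 2015 = 10.11·821 + 15.88·381 + 64.02·526 + 24.45·447 = 58954.26.
Real GDP 2015 (at 2004 prices) = 6.46·821 + 17.52·381 + 34.66·526 + 13.12·447 = 36074.58.
Deflator = Nominal/Real × 100 = 58954.26/36074.58 × 100 = 163.423.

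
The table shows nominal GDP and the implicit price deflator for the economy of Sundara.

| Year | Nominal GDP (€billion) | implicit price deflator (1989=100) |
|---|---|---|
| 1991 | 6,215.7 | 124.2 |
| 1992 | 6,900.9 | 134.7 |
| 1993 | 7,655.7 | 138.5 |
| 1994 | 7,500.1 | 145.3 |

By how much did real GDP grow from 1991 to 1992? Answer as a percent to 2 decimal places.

Real GDP 1991 = 6215.7/1.242 = 5004.59.
Real GDP 1992 = 6900.9/1.347 = 5123.16.
Change = 5123.16/5004.59 − 1 = 0.0237.

2.37%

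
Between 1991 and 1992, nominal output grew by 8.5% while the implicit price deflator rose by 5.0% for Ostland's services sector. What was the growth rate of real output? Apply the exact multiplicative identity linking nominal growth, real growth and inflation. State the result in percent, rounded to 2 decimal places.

(1 + g_nom) = (1 + g_real)(1 + π), so g_real = 1.0850 / 1.0500 − 1 = 0.03333.

3.33%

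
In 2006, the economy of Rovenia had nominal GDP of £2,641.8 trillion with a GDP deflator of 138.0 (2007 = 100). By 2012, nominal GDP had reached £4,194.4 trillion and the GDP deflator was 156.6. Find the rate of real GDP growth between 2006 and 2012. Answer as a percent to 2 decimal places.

Real GDP 2006 = 2641.8 / 1.380 = 1914.35.
Real GDP 2012 = 4194.4 / 1.566 = 2678.42.
Real growth = 2678.42 / 1914.35 − 1 = 0.3991.

39.91%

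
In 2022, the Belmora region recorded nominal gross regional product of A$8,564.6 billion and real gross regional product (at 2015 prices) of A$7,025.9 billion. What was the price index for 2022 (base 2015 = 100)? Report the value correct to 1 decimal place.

121.9

price index = (Nominal / Real) × 100 = 8564.6 / 7025.9 × 100 = 121.90.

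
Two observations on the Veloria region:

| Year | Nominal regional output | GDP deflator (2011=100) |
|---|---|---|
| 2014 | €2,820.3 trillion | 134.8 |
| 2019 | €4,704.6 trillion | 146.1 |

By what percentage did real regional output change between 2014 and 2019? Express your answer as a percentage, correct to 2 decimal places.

53.91%

Deflate each year: 2014 → 2820.3/1.348 = 2092.21; 2019 → 4704.6/1.461 = 3220.12.
So real regional output changed by 3220.12/2092.21 − 1 = 0.5391, i.e. 53.91%.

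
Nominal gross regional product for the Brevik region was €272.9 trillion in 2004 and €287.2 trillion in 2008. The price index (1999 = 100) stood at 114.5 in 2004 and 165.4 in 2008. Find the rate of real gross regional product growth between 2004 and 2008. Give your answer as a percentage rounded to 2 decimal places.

-27.15%

Real gross regional product 2004 = 272.9 / 1.145 = 238.34.
Real gross regional product 2008 = 287.2 / 1.654 = 173.64.
Real growth = 173.64 / 238.34 − 1 = -0.2715.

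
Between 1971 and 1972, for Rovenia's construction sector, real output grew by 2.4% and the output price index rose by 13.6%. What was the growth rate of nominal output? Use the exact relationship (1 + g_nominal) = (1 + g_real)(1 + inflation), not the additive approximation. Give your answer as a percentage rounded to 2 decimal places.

(1 + g_nom) = (1 + g_real)(1 + π) = 1.0240 × 1.1360 = 1.16326.

16.33%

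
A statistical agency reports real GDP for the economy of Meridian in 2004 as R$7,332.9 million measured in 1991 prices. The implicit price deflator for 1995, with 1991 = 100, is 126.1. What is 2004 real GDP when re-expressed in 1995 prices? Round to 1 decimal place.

Real GDP in 1995 prices = Real GDP in 1991 prices × (P_1995/P_1991) = 7332.9 × 1.261 = 9246.79.

R$9,246.8 million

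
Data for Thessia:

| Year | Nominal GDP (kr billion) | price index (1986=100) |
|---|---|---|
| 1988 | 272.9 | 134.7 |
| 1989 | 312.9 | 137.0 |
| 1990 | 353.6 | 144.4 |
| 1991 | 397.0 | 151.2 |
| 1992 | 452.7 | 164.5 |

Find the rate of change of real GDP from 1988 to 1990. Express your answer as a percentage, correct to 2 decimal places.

Real GDP 1988 = 272.9/1.347 = 202.60.
Real GDP 1990 = 353.6/1.444 = 244.88.
Change = 244.88/202.60 − 1 = 0.2087.

20.87%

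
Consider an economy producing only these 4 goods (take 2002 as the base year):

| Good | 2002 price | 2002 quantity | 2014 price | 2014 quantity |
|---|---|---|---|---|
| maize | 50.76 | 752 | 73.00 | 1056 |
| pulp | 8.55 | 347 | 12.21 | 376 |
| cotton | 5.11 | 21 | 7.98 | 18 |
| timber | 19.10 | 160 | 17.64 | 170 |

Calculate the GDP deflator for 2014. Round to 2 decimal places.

Nominal GDP 2014 = 73.00·1056 + 12.21·376 + 7.98·18 + 17.64·170 = 84821.40.
Real GDP 2014 (at 2002 prices) = 50.76·1056 + 8.55·376 + 5.11·18 + 19.10·170 = 60156.34.
Deflator = Nominal/Real × 100 = 84821.40/60156.34 × 100 = 141.002.

141.00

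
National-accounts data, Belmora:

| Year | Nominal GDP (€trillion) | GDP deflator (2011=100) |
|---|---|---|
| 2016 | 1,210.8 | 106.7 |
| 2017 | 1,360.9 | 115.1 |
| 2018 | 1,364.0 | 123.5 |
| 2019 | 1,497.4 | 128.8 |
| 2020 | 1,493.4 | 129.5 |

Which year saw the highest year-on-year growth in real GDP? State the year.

2017: real = 1360.9/1.151 = 1182.36; growth vs 2016 (1134.77) = 4.19%.
2018: real = 1364.0/1.235 = 1104.45; growth vs 2017 (1182.36) = -6.59%.
2019: real = 1497.4/1.288 = 1162.58; growth vs 2018 (1104.45) = 5.26%.
2020: real = 1493.4/1.295 = 1153.20; growth vs 2019 (1162.58) = -0.81%.

2019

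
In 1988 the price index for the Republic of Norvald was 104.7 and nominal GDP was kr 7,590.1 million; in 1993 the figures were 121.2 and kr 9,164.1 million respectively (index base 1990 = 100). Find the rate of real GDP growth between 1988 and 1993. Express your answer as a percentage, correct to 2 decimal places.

4.30%

Deflate each year: 1988 → 7590.1/1.047 = 7249.38; 1993 → 9164.1/1.212 = 7561.14.
So real GDP changed by 7561.14/7249.38 − 1 = 0.0430, i.e. 4.30%.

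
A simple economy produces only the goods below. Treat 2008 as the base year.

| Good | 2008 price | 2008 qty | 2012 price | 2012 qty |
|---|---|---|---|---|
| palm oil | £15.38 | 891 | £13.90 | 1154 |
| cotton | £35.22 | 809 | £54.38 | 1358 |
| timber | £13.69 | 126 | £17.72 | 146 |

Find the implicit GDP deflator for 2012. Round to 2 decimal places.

136.85

Nominal GDP 2012 = 13.90·1154 + 54.38·1358 + 17.72·146 = 92475.76.
Real GDP 2012 (at 2008 prices) = 15.38·1154 + 35.22·1358 + 13.69·146 = 67576.02.
Deflator = Nominal/Real × 100 = 92475.76/67576.02 × 100 = 136.847.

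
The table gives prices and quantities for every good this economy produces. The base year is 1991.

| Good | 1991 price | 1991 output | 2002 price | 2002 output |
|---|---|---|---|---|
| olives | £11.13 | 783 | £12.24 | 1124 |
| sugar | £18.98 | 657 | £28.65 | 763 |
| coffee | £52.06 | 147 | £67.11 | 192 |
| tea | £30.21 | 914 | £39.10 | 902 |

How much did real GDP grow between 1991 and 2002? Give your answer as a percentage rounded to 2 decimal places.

13.80%

Real GDP 1991 = Nominal GDP 1991 = 11.13·783 + 18.98·657 + 52.06·147 + 30.21·914 = 56449.41.
Real GDP 2002 (at 1991 prices) = 11.13·1124 + 18.98·763 + 52.06·192 + 30.21·902 = 64236.80.
Real growth = 64236.80/56449.41 − 1 = 0.1380.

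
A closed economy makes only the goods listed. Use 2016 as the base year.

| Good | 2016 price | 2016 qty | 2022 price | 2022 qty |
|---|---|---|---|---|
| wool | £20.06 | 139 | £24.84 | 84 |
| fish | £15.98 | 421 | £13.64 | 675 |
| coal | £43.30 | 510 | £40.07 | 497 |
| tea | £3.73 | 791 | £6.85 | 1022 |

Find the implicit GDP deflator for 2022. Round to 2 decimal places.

101.07

Nominal GDP 2022 = 24.84·84 + 13.64·675 + 40.07·497 + 6.85·1022 = 38209.05.
Real GDP 2022 (at 2016 prices) = 20.06·84 + 15.98·675 + 43.30·497 + 3.73·1022 = 37803.70.
Deflator = Nominal/Real × 100 = 38209.05/37803.70 × 100 = 101.072.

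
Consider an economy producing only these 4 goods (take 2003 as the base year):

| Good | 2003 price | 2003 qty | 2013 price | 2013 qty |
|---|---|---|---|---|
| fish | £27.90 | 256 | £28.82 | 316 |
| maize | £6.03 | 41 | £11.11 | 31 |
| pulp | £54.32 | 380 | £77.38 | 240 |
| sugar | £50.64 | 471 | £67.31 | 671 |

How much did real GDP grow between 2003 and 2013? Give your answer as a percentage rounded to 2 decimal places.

7.97%

Real GDP 2003 = Nominal GDP 2003 = 27.90·256 + 6.03·41 + 54.32·380 + 50.64·471 = 51882.67.
Real GDP 2013 (at 2003 prices) = 27.90·316 + 6.03·31 + 54.32·240 + 50.64·671 = 56019.57.
Real growth = 56019.57/51882.67 − 1 = 0.0797.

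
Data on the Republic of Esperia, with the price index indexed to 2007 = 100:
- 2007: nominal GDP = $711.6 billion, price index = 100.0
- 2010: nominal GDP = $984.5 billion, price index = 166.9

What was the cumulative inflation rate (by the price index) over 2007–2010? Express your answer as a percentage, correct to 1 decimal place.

66.9%

Price-level change = 166.9 / 100.0 − 1 = 0.6690.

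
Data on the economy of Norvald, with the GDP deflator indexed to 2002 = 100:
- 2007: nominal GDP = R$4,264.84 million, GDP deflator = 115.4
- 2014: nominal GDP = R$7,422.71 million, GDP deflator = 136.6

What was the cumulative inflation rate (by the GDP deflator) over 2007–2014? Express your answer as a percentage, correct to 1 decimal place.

Price-level change = 136.6 / 115.4 − 1 = 0.1837.

18.4%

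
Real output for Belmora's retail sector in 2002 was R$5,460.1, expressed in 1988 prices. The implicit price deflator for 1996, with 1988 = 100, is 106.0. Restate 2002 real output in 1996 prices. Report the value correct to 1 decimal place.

Real output in 1996 prices = Real output in 1988 prices × (P_1996/P_1988) = 5460.1 × 1.060 = 5787.71.

R$5,787.7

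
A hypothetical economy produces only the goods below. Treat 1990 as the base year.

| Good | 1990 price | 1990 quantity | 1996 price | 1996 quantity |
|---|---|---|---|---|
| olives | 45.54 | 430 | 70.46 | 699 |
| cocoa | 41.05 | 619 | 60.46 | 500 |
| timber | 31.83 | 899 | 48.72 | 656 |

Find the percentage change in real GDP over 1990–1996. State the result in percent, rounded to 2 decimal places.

-0.50%

Real GDP 1990 = Nominal GDP 1990 = 45.54·430 + 41.05·619 + 31.83·899 = 73607.32.
Real GDP 1996 (at 1990 prices) = 45.54·699 + 41.05·500 + 31.83·656 = 73237.94.
Real growth = 73237.94/73607.32 − 1 = -0.0050.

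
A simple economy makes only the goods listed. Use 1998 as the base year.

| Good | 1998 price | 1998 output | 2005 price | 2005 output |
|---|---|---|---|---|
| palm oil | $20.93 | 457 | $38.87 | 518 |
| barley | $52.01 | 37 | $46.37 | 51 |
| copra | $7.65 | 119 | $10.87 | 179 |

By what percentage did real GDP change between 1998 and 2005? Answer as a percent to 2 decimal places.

Real GDP 1998 = Nominal GDP 1998 = 20.93·457 + 52.01·37 + 7.65·119 = 12399.73.
Real GDP 2005 (at 1998 prices) = 20.93·518 + 52.01·51 + 7.65·179 = 14863.60.
Real growth = 14863.60/12399.73 − 1 = 0.1987.

19.87%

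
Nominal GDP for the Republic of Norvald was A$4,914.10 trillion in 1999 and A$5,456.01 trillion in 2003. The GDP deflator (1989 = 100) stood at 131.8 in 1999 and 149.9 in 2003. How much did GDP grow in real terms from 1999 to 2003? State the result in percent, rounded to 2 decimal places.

Real GDP 1999 = 4914.10 / 1.318 = 3728.45.
Real GDP 2003 = 5456.01 / 1.499 = 3639.77.
Real growth = 3639.77 / 3728.45 − 1 = -0.0238.

-2.38%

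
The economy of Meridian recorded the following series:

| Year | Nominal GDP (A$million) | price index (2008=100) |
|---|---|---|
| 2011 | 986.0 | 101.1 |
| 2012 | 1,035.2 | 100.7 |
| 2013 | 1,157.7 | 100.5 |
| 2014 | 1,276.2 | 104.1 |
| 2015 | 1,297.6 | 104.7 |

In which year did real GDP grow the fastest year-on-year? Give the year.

2013

2012: real = 1035.2/1.007 = 1028.00; growth vs 2011 (975.27) = 5.41%.
2013: real = 1157.7/1.005 = 1151.94; growth vs 2012 (1028.00) = 12.06%.
2014: real = 1276.2/1.041 = 1225.94; growth vs 2013 (1151.94) = 6.42%.
2015: real = 1297.6/1.047 = 1239.35; growth vs 2014 (1225.94) = 1.09%.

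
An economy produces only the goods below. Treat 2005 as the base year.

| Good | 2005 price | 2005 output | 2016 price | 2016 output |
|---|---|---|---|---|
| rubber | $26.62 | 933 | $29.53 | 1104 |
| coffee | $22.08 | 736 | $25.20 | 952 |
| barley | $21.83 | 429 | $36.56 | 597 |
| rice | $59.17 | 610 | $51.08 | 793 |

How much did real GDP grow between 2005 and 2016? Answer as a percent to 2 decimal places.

27.52%

Real GDP 2005 = Nominal GDP 2005 = 26.62·933 + 22.08·736 + 21.83·429 + 59.17·610 = 86546.11.
Real GDP 2016 (at 2005 prices) = 26.62·1104 + 22.08·952 + 21.83·597 + 59.17·793 = 110362.96.
Real growth = 110362.96/86546.11 − 1 = 0.2752.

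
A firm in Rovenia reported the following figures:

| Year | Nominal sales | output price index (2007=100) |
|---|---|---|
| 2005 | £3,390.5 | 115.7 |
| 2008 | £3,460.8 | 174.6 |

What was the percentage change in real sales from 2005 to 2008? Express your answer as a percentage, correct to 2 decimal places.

Deflate each year: 2005 → 3390.5/1.157 = 2930.42; 2008 → 3460.8/1.746 = 1982.13.
So real sales changed by 1982.13/2930.42 − 1 = -0.3236, i.e. -32.36%.

-32.36%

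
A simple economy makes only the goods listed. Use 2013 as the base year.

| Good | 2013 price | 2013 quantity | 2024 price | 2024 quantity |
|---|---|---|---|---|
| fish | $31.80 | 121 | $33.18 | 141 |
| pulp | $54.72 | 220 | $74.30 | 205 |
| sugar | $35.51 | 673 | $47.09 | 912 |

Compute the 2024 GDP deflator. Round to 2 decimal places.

Nominal GDP 2024 = 33.18·141 + 74.30·205 + 47.09·912 = 62855.96.
Real GDP 2024 (at 2013 prices) = 31.80·141 + 54.72·205 + 35.51·912 = 48086.52.
Deflator = Nominal/Real × 100 = 62855.96/48086.52 × 100 = 130.714.

130.71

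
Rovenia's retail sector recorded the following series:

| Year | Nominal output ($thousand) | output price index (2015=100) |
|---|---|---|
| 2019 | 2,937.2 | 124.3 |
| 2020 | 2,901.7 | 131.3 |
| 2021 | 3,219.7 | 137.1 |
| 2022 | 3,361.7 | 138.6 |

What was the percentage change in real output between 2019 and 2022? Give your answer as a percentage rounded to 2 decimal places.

Real output 2019 = 2937.2/1.243 = 2362.99.
Real output 2022 = 3361.7/1.386 = 2425.47.
Change = 2425.47/2362.99 − 1 = 0.0264.

2.64%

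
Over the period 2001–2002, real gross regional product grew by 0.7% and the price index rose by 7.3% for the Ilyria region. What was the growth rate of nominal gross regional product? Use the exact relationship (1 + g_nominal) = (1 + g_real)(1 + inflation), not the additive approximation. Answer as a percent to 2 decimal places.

8.05%

(1 + g_nom) = (1 + g_real)(1 + π) = 1.0070 × 1.0730 = 1.08051.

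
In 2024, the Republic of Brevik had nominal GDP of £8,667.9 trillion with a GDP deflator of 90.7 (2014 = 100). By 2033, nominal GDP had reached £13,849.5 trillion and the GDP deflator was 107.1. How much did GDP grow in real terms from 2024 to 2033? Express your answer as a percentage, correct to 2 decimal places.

Real GDP 2024 = 8667.9 / 0.907 = 9556.67.
Real GDP 2033 = 13849.5 / 1.071 = 12931.37.
Real growth = 12931.37 / 9556.67 − 1 = 0.3531.

35.31%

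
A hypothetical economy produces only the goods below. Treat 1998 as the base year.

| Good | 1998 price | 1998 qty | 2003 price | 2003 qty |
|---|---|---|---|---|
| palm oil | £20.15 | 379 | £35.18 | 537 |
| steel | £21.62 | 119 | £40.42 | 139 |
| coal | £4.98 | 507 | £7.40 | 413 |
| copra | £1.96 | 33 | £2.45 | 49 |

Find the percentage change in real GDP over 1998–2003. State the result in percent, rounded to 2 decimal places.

Real GDP 1998 = Nominal GDP 1998 = 20.15·379 + 21.62·119 + 4.98·507 + 1.96·33 = 12799.17.
Real GDP 2003 (at 1998 prices) = 20.15·537 + 21.62·139 + 4.98·413 + 1.96·49 = 15978.51.
Real growth = 15978.51/12799.17 − 1 = 0.2484.

24.84%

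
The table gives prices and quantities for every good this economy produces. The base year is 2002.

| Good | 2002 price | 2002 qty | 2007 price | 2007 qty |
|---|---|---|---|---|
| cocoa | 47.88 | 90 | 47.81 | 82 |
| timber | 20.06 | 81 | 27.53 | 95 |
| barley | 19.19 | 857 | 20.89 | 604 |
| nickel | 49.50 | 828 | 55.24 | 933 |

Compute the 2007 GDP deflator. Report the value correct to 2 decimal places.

Nominal GDP 2007 = 47.81·82 + 27.53·95 + 20.89·604 + 55.24·933 = 70692.25.
Real GDP 2007 (at 2002 prices) = 47.88·82 + 20.06·95 + 19.19·604 + 49.50·933 = 63606.12.
Deflator = Nominal/Real × 100 = 70692.25/63606.12 × 100 = 111.141.

111.14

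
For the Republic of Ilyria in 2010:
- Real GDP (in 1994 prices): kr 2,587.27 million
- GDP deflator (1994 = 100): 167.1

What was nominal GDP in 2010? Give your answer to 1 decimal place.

Nominal GDP = Real × (GDP deflator/100) = 2587.27 × 1.671 = 4323.33.

kr 4,323.3 million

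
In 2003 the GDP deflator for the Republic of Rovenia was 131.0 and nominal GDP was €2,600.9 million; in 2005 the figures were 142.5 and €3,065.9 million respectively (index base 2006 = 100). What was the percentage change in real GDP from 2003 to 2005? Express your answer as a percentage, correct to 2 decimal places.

Real GDP 2003 = 2600.9 / 1.310 = 1985.42.
Real GDP 2005 = 3065.9 / 1.425 = 2151.51.
Real growth = 2151.51 / 1985.42 − 1 = 0.0837.

8.37%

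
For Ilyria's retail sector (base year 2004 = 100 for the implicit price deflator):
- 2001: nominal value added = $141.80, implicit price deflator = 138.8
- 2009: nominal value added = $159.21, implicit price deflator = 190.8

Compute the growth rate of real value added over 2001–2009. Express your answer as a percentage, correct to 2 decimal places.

Real value added 2001 = 141.80 / 1.388 = 102.16.
Real value added 2009 = 159.21 / 1.908 = 83.44.
Real growth = 83.44 / 102.16 − 1 = -0.1832.

-18.32%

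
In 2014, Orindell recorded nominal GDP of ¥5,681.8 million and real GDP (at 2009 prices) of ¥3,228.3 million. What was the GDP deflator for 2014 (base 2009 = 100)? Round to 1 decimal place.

176.0

GDP deflator = (Nominal / Real) × 100 = 5681.8 / 3228.3 × 100 = 176.00.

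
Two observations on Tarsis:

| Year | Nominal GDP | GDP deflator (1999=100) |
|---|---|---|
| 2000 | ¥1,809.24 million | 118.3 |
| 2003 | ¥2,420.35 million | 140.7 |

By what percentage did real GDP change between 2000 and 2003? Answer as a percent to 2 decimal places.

12.48%

Deflate each year: 2000 → 1809.24/1.183 = 1529.37; 2003 → 2420.35/1.407 = 1720.22.
So real GDP changed by 1720.22/1529.37 − 1 = 0.1248, i.e. 12.48%.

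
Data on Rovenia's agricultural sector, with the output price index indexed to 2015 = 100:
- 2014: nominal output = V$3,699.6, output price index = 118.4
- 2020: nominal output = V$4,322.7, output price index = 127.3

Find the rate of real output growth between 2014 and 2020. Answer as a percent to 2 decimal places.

8.67%

Real output 2014 = 3699.6 / 1.184 = 3124.66.
Real output 2020 = 4322.7 / 1.273 = 3395.68.
Real growth = 3395.68 / 3124.66 − 1 = 0.0867.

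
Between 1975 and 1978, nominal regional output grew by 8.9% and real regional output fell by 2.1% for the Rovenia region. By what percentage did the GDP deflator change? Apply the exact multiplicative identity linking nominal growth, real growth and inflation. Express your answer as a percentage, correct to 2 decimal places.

(1 + g_nom) = (1 + g_real)(1 + π), so π = 1.0890 / 0.9790 − 1 = 0.11236.

11.24%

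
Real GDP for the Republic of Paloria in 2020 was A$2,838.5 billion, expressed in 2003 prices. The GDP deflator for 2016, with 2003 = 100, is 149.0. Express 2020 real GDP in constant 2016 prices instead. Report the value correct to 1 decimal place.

Real GDP in 2016 prices = Real GDP in 2003 prices × (P_2016/P_2003) = 2838.5 × 1.490 = 4229.37.

A$4,229.4 billion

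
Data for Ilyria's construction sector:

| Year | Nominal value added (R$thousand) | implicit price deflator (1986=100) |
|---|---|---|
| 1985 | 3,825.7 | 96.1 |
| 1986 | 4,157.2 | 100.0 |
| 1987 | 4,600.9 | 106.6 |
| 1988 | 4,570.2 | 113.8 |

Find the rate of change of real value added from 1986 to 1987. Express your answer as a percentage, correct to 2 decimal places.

Real value added 1986 = 4157.2/1.000 = 4157.20.
Real value added 1987 = 4600.9/1.066 = 4316.04.
Change = 4316.04/4157.20 − 1 = 0.0382.

3.82%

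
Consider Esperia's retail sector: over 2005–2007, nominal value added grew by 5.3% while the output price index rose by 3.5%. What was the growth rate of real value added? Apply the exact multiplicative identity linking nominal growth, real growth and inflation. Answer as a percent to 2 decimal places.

(1 + g_nom) = (1 + g_real)(1 + π), so g_real = 1.0530 / 1.0350 − 1 = 0.01739.

1.74%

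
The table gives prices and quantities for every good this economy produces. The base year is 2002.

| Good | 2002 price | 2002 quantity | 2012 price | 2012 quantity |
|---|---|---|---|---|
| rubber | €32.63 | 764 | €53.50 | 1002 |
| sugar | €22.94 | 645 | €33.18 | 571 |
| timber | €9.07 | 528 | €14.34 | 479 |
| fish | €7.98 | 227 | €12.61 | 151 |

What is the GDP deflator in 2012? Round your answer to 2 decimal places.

Nominal GDP 2012 = 53.50·1002 + 33.18·571 + 14.34·479 + 12.61·151 = 81325.75.
Real GDP 2012 (at 2002 prices) = 32.63·1002 + 22.94·571 + 9.07·479 + 7.98·151 = 51343.51.
Deflator = Nominal/Real × 100 = 81325.75/51343.51 × 100 = 158.395.

158.40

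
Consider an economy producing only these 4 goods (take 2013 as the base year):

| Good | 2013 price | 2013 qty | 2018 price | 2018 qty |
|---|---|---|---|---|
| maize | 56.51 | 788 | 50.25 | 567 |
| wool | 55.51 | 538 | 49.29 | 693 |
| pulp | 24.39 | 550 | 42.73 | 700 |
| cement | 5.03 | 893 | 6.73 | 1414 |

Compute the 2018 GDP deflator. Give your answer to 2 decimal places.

107.80

Nominal GDP 2018 = 50.25·567 + 49.29·693 + 42.73·700 + 6.73·1414 = 102076.94.
Real GDP 2018 (at 2013 prices) = 56.51·567 + 55.51·693 + 24.39·700 + 5.03·1414 = 94695.02.
Deflator = Nominal/Real × 100 = 102076.94/94695.02 × 100 = 107.795.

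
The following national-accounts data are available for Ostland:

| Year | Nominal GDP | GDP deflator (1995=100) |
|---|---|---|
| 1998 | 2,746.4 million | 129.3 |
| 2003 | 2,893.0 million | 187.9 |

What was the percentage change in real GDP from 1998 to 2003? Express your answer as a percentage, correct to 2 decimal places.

Real GDP 1998 = 2746.4 / 1.293 = 2124.05.
Real GDP 2003 = 2893.0 / 1.879 = 1539.65.
Real growth = 1539.65 / 2124.05 − 1 = -0.2751.

-27.51%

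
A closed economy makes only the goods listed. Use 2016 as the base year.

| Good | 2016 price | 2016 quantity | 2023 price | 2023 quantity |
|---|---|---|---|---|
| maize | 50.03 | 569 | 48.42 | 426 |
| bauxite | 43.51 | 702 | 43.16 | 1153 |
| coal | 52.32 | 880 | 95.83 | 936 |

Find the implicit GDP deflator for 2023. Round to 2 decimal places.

Nominal GDP 2023 = 48.42·426 + 43.16·1153 + 95.83·936 = 160087.28.
Real GDP 2023 (at 2016 prices) = 50.03·426 + 43.51·1153 + 52.32·936 = 120451.33.
Deflator = Nominal/Real × 100 = 160087.28/120451.33 × 100 = 132.906.

132.91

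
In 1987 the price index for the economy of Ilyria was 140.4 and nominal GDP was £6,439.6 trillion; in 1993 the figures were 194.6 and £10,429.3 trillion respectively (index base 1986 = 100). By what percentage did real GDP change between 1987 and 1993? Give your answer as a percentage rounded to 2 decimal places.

Deflate each year: 1987 → 6439.6/1.404 = 4586.61; 1993 → 10429.3/1.946 = 5359.35.
So real GDP changed by 5359.35/4586.61 − 1 = 0.1685, i.e. 16.85%.

16.85%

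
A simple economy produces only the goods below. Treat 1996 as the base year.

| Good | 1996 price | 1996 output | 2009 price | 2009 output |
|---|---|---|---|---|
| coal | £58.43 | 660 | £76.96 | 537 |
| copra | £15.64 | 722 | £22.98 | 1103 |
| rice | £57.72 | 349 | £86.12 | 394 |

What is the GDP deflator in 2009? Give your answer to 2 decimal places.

140.96

Nominal GDP 2009 = 76.96·537 + 22.98·1103 + 86.12·394 = 100605.74.
Real GDP 2009 (at 1996 prices) = 58.43·537 + 15.64·1103 + 57.72·394 = 71369.51.
Deflator = Nominal/Real × 100 = 100605.74/71369.51 × 100 = 140.965.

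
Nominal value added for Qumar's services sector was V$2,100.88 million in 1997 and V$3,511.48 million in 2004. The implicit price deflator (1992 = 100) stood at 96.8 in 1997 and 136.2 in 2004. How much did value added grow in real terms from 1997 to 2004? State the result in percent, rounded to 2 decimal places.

Deflate each year: 1997 → 2100.88/0.968 = 2170.33; 2004 → 3511.48/1.362 = 2578.18.
So real value added changed by 2578.18/2170.33 − 1 = 0.1879, i.e. 18.79%.

18.79%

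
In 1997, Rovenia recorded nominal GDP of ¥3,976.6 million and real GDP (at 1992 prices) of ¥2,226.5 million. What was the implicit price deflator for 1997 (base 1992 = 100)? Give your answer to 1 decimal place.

implicit price deflator = (Nominal / Real) × 100 = 3976.6 / 2226.5 × 100 = 178.60.

178.6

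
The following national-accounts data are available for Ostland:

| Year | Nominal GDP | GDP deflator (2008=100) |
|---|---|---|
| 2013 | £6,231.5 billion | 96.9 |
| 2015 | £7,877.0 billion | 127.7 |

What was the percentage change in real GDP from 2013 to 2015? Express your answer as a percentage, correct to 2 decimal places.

Real GDP 2013 = 6231.5 / 0.969 = 6430.86.
Real GDP 2015 = 7877.0 / 1.277 = 6168.36.
Real growth = 6168.36 / 6430.86 − 1 = -0.0408.

-4.08%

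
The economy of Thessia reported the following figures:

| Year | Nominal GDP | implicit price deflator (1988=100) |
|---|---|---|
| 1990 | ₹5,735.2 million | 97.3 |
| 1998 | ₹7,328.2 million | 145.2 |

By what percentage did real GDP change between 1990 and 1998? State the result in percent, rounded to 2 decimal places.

Real GDP 1990 = 5735.2 / 0.973 = 5894.35.
Real GDP 1998 = 7328.2 / 1.452 = 5046.97.
Real growth = 5046.97 / 5894.35 − 1 = -0.1438.

-14.38%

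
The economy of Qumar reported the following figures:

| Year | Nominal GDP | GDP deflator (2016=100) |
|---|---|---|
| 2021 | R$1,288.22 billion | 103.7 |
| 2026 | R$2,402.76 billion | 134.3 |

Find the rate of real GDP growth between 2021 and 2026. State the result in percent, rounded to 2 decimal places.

Deflate each year: 2021 → 1288.22/1.037 = 1242.26; 2026 → 2402.76/1.343 = 1789.10.
So real GDP changed by 1789.10/1242.26 − 1 = 0.4402, i.e. 44.02%.

44.02%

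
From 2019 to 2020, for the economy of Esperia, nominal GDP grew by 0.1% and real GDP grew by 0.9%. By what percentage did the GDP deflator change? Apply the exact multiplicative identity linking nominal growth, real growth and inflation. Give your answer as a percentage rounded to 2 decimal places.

-0.79%

(1 + g_nom) = (1 + g_real)(1 + π), so π = 1.0010 / 1.0090 − 1 = -0.00793.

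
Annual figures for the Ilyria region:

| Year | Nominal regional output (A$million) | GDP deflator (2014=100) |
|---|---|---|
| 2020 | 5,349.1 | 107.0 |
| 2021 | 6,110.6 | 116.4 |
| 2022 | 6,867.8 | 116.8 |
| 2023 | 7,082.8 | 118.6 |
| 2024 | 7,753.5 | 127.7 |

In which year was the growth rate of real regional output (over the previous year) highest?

2021: real = 6110.6/1.164 = 5249.66; growth vs 2020 (4999.16) = 5.01%.
2022: real = 6867.8/1.168 = 5879.97; growth vs 2021 (5249.66) = 12.01%.
2023: real = 7082.8/1.186 = 5972.01; growth vs 2022 (5879.97) = 1.57%.
2024: real = 7753.5/1.277 = 6071.65; growth vs 2023 (5972.01) = 1.67%.

2022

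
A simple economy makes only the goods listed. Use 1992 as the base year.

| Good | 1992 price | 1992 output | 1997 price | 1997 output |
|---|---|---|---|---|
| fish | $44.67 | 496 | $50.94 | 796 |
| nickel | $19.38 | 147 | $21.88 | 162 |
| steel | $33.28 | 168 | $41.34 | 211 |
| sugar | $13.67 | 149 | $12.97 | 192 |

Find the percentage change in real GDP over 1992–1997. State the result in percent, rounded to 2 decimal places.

48.14%

Real GDP 1992 = Nominal GDP 1992 = 44.67·496 + 19.38·147 + 33.28·168 + 13.67·149 = 32633.05.
Real GDP 1997 (at 1992 prices) = 44.67·796 + 19.38·162 + 33.28·211 + 13.67·192 = 48343.60.
Real growth = 48343.60/32633.05 − 1 = 0.4814.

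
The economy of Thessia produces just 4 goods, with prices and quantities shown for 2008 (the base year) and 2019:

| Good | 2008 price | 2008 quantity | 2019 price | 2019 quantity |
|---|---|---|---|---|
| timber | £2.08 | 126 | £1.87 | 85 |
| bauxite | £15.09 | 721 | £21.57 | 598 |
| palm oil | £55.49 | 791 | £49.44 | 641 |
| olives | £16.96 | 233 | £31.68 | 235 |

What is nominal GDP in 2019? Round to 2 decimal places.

Nominal GDP 2019 = Σ (p_2019 × q_2019) = 1.87·85 + 21.57·598 + 49.44·641 + 31.68·235 = 52193.65.

£52193.65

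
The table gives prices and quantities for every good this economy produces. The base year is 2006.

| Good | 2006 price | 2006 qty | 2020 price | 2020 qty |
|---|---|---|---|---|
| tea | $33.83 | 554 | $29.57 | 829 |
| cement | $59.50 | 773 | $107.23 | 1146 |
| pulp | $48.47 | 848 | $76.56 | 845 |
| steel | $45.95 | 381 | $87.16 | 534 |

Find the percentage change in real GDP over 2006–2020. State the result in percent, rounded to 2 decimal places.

Real GDP 2006 = Nominal GDP 2006 = 33.83·554 + 59.50·773 + 48.47·848 + 45.95·381 = 123344.83.
Real GDP 2020 (at 2006 prices) = 33.83·829 + 59.50·1146 + 48.47·845 + 45.95·534 = 161726.52.
Real growth = 161726.52/123344.83 − 1 = 0.3112.

31.12%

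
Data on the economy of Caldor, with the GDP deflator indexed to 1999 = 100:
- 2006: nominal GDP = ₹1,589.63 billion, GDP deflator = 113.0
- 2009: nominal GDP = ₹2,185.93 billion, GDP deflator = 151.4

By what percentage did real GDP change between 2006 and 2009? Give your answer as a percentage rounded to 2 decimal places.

Deflate each year: 2006 → 1589.63/1.130 = 1406.75; 2009 → 2185.93/1.514 = 1443.81.
So real GDP changed by 1443.81/1406.75 − 1 = 0.0263, i.e. 2.63%.

2.63%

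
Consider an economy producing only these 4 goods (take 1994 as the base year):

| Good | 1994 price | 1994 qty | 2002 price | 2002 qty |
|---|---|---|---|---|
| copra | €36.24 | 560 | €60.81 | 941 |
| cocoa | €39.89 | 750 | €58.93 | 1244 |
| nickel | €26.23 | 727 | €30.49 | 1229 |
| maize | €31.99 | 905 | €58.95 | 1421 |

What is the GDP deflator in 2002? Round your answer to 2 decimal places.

155.97

Nominal GDP 2002 = 60.81·941 + 58.93·1244 + 30.49·1229 + 58.95·1421 = 251771.29.
Real GDP 2002 (at 1994 prices) = 36.24·941 + 39.89·1244 + 26.23·1229 + 31.99·1421 = 161419.46.
Deflator = Nominal/Real × 100 = 251771.29/161419.46 × 100 = 155.973.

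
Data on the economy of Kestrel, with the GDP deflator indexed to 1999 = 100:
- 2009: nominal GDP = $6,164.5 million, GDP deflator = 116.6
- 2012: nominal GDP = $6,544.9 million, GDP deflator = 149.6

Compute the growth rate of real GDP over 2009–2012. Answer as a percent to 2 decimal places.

Real GDP 2009 = 6164.5 / 1.166 = 5286.88.
Real GDP 2012 = 6544.9 / 1.496 = 4374.93.
Real growth = 4374.93 / 5286.88 − 1 = -0.1725.

-17.25%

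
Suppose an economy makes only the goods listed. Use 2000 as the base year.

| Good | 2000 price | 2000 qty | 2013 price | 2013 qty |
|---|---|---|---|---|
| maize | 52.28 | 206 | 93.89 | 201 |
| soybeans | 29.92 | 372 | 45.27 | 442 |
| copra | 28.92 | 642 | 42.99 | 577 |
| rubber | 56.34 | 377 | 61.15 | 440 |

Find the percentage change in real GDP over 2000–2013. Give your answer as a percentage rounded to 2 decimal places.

5.68%

Real GDP 2000 = Nominal GDP 2000 = 52.28·206 + 29.92·372 + 28.92·642 + 56.34·377 = 61706.74.
Real GDP 2013 (at 2000 prices) = 52.28·201 + 29.92·442 + 28.92·577 + 56.34·440 = 65209.36.
Real growth = 65209.36/61706.74 − 1 = 0.0568.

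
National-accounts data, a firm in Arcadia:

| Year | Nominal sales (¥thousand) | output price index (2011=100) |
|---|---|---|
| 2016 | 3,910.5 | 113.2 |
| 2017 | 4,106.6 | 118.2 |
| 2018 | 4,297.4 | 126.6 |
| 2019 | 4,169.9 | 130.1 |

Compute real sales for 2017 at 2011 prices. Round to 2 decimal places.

Real sales 2017 = 4106.6 / 1.182 = 3474.28.

¥3,474.28 thousand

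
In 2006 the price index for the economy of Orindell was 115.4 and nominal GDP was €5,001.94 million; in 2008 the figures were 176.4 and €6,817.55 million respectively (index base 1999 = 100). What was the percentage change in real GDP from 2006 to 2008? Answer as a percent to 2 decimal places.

-10.83%

Real GDP 2006 = 5001.94 / 1.154 = 4334.44.
Real GDP 2008 = 6817.55 / 1.764 = 3864.82.
Real growth = 3864.82 / 4334.44 − 1 = -0.1083.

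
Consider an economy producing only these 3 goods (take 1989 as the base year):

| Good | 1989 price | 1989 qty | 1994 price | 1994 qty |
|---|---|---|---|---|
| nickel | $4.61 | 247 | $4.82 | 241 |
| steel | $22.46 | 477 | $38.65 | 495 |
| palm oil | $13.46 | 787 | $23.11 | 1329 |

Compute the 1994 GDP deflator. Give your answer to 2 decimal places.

Nominal GDP 1994 = 4.82·241 + 38.65·495 + 23.11·1329 = 51006.56.
Real GDP 1994 (at 1989 prices) = 4.61·241 + 22.46·495 + 13.46·1329 = 30117.05.
Deflator = Nominal/Real × 100 = 51006.56/30117.05 × 100 = 169.361.

169.36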